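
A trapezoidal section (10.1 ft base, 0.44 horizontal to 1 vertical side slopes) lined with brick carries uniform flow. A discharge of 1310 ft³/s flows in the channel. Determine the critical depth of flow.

At critical depth, Q² T / (g A³) = 1, i.e. A³/T = Q²/g = 1310²/32.2 = 53300.
Trying y = 4.92 ft: A³/T = 15230 — low.
Trying y = 8.01 ft: A³/T = 75790 — high.
Trying y = 7.21 ft: A³/T = 53290 — ≈ 53300.

y_c = 7.21 ft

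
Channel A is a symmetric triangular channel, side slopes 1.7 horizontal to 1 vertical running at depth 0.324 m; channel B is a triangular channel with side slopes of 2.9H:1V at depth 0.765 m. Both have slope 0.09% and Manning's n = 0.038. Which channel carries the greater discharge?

channel B

Channel A: For a triangular section with side slope z = 1.7: A = zy² = 1.7×0.324² = 0.1785 m²; P = 2y√(1+z²) = 2×0.324×1.972 = 1.278 m. Hydraulic radius R = A/P = 0.1785/1.278 = 0.1396 m. Q_A = (1/0.038)·0.1785·0.1396^(2/3)·√0.0009 = 0.03792 m³/s.
Channel B: For a triangular section with side slope z = 2.9: A = zy² = 2.9×0.765² = 1.697 m²; P = 2y√(1+z²) = 2×0.765×3.068 = 4.693 m. Hydraulic radius R = A/P = 1.697/4.693 = 0.3616 m. Q_B = (1/0.038)·1.697·0.3616^(2/3)·√0.0009 = 0.6801 m³/s.
Q_A = 0.03792 m³/s vs Q_B = 0.6801 m³/s, so channel B carries more.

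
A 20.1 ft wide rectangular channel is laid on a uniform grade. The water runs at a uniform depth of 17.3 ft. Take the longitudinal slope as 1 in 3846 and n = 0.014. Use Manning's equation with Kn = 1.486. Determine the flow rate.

Q = 2040 ft³/s

Flow area A = b·y = 20.1 × 17.3 = 347.7 ft². Wetted perimeter P = b + 2y = 20.1 + 2×17.3 = 54.7 ft.
Hydraulic radius R = A/P = 347.7/54.7 = 6.357 ft.
Manning's equation: Q = (1.486/n) A R^(2/3) S^(1/2) = (1.486/0.014) × 347.7 × 6.357^(2/3) × 0.00026^(1/2) = 2040 ft³/s.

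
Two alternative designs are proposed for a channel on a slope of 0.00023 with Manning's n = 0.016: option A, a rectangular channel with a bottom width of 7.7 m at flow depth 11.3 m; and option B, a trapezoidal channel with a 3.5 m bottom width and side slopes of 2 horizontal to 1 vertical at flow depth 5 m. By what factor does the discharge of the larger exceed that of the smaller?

1.37

Channel A: Flow area A = b·y = 7.7 × 11.3 = 87.01 m². Wetted perimeter P = b + 2y = 7.7 + 2×11.3 = 30.3 m. Hydraulic radius R = A/P = 87.01/30.3 = 2.872 m. Q_A = (1/0.016)·87.01·2.872^(2/3)·√0.00023 = 166.6 m³/s.
Channel B: With bottom width b = 3.5 m and side slope z = 2: A = (b + zy)y = (3.5 + 2×5)×5 = 67.5 m²; P = b + 2y√(1+z²) = 3.5 + 2×5×2.236 = 25.86 m. Hydraulic radius R = A/P = 67.5/25.86 = 2.61 m. Q_B = (1/0.016)·67.5·2.61^(2/3)·√0.00023 = 121.3 m³/s.
The larger discharge is 166.6 m³/s and the smaller is 121.3 m³/s; the ratio is 1.37.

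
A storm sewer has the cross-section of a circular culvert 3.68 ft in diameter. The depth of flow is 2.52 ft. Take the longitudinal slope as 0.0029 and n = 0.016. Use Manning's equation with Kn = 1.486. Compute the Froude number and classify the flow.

For a circular section of diameter D = 3.68 ft at depth y = 2.52 ft, the central angle is θ = 2 arccos(1 − 2y/D) = 3.899 rad. Then A = (D²/8)(θ − sin θ) = 7.762 ft² and P = Dθ/2 = 7.174 ft.
Hydraulic radius R = A/P = 7.762/7.174 = 1.082 ft.
V = (1.486/n) R^(2/3) √S = (1.486/0.016) × 1.082^(2/3) × √0.0029 = 5.272 ft/s. Hydraulic depth D_h = A/T = 7.762/3.419 = 2.27 ft.
Froude number Fr = V/√(g·D_h) = 5.272/√(32.2×2.27) = 0.617, which is less than 1, so the flow is subcritical.

subcritical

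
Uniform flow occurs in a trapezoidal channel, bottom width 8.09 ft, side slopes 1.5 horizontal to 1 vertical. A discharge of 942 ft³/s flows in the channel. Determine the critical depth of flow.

y_c = 5.4 ft

At critical depth, Q² T / (g A³) = 1, i.e. A³/T = Q²/g = 942²/32.2 = 27560.
Trying y = 4.05 ft: A³/T = 9328 — low.
Trying y = 5.87 ft: A³/T = 37950 — high.
Trying y = 5.4 ft: A³/T = 27510 — matches.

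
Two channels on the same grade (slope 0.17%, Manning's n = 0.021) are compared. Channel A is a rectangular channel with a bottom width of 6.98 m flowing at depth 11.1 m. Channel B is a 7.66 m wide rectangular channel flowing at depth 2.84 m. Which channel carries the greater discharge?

channel A

Channel A: Flow area A = b·y = 6.98 × 11.1 = 77.48 m². Wetted perimeter P = b + 2y = 6.98 + 2×11.1 = 29.18 m. Hydraulic radius R = A/P = 77.48/29.18 = 2.655 m. Q_A = (1/0.021)·77.48·2.655^(2/3)·√0.0017 = 291.7 m³/s.
Channel B: Flow area A = b·y = 7.66 × 2.84 = 21.75 m². Wetted perimeter P = b + 2y = 7.66 + 2×2.84 = 13.34 m. Hydraulic radius R = A/P = 21.75/13.34 = 1.631 m. Q_B = (1/0.021)·21.75·1.631^(2/3)·√0.0017 = 59.18 m³/s.
Q_A = 291.7 m³/s vs Q_B = 59.18 m³/s, so channel A carries more.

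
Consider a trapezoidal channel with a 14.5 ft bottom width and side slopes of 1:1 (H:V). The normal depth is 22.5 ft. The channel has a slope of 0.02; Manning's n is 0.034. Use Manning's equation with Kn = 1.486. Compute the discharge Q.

With bottom width b = 14.5 ft and side slope z = 1: A = (b + zy)y = (14.5 + 1×22.5)×22.5 = 832.5 ft²; P = b + 2y√(1+z²) = 14.5 + 2×22.5×1.414 = 78.14 ft.
Hydraulic radius R = A/P = 832.5/78.14 = 10.65 ft.
Manning's equation: Q = (1.486/n) A R^(2/3) S^(1/2) = (1.486/0.034) × 832.5 × 10.65^(2/3) × 0.02^(1/2) = 24900 ft³/s.

Q = 24900 ft³/s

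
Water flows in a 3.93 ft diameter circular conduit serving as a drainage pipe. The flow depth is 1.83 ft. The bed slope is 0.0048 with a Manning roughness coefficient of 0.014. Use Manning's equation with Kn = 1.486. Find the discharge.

Q = 39 ft³/s

For a circular section of diameter D = 3.93 ft at depth y = 1.83 ft, the central angle is θ = 2 arccos(1 − 2y/D) = 3.004 rad. Then A = (D²/8)(θ − sin θ) = 5.535 ft² and P = Dθ/2 = 5.903 ft.
Hydraulic radius R = A/P = 5.535/5.903 = 0.9377 ft.
Manning's equation: Q = (1.486/n) A R^(2/3) S^(1/2) = (1.486/0.014) × 5.535 × 0.9377^(2/3) × 0.0048^(1/2) = 39 ft³/s.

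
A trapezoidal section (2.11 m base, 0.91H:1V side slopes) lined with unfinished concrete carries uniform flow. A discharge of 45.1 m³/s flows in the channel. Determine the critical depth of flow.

y_c = 2.53 m

At critical depth, Q² T / (g A³) = 1, i.e. A³/T = Q²/g = 45.1²/9.81 = 207.3.
Trying y = 2.28 m: A³/T = 138.8 — short.
Trying y = 2.77 m: A³/T = 295.1 — over.
Trying y = 2.53 m: A³/T = 207.2 — matches.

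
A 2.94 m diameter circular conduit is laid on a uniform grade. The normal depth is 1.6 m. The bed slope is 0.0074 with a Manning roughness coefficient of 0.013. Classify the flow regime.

supercritical

For a circular section of diameter D = 2.94 m at depth y = 1.6 m, the central angle is θ = 2 arccos(1 − 2y/D) = 3.319 rad. Then A = (D²/8)(θ − sin θ) = 3.776 m² and P = Dθ/2 = 4.878 m.
Hydraulic radius R = A/P = 3.776/4.878 = 0.774 m.
V = (1/n) R^(2/3) √S = (1/0.013) × 0.774^(2/3) × √0.0074 = 5.578 m/s. Hydraulic depth D_h = A/T = 3.776/2.928 = 1.289 m.
Froude number Fr = V/√(g·D_h) = 5.578/√(9.81×1.289) = 1.57, which is greater than 1, so the flow is supercritical.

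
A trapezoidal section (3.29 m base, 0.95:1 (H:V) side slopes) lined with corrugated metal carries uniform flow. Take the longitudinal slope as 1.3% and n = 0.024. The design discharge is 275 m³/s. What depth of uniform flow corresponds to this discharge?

Manning's equation rearranged: A R^(2/3) = nQ / (1·√S) = 0.024 × 275 / (√0.013) = 57.89.
Trying y = 4.04 m: A R^(2/3) = 45.64 — short.
Trying y = 5.61 m: A R^(2/3) = 90.89 — over.
Trying y = 4.53 m: A R^(2/3) = 57.82 — close enough.

y_n = 4.53 m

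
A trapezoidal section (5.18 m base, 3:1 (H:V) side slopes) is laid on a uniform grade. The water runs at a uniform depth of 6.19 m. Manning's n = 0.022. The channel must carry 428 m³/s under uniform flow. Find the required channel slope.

With bottom width b = 5.18 m and side slope z = 3: A = (b + zy)y = (5.18 + 3×6.19)×6.19 = 147 m²; P = b + 2y√(1+z²) = 5.18 + 2×6.19×3.162 = 44.33 m.
Hydraulic radius R = A/P = 147/44.33 = 3.316 m.
From Manning's equation, S = [nQ / (1 A R^(2/3))]² = [0.022 × 428 / (1 × 147 × 3.316^(2/3))]² = 0.000829.

S = 0.000829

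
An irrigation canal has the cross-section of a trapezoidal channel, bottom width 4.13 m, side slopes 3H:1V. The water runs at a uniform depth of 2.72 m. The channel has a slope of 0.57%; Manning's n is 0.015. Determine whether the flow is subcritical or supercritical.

supercritical

With bottom width b = 4.13 m and side slope z = 3: A = (b + zy)y = (4.13 + 3×2.72)×2.72 = 33.43 m²; P = b + 2y√(1+z²) = 4.13 + 2×2.72×3.162 = 21.33 m.
Hydraulic radius R = A/P = 33.43/21.33 = 1.567 m.
V = (1/n) R^(2/3) √S = (1/0.015) × 1.567^(2/3) × √0.0057 = 6.79 m/s. Hydraulic depth D_h = A/T = 33.43/20.45 = 1.635 m.
Froude number Fr = V/√(g·D_h) = 6.79/√(9.81×1.635) = 1.7, which is greater than 1, so the flow is supercritical.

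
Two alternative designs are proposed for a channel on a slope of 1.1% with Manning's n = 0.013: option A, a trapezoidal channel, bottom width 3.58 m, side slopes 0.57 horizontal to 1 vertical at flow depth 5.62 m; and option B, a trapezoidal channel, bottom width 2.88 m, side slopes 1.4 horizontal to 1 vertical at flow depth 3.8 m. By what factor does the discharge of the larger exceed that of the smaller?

1.37

Channel A: With bottom width b = 3.58 m and side slope z = 0.57: A = (b + zy)y = (3.58 + 0.57×5.62)×5.62 = 38.12 m²; P = b + 2y√(1+z²) = 3.58 + 2×5.62×1.151 = 16.52 m. Hydraulic radius R = A/P = 38.12/16.52 = 2.308 m. Q_A = (1/0.013)·38.12·2.308^(2/3)·√0.011 = 537.1 m³/s.
Channel B: With bottom width b = 2.88 m and side slope z = 1.4: A = (b + zy)y = (2.88 + 1.4×3.8)×3.8 = 31.16 m²; P = b + 2y√(1+z²) = 2.88 + 2×3.8×1.72 = 15.96 m. Hydraulic radius R = A/P = 31.16/15.96 = 1.953 m. Q_B = (1/0.013)·31.16·1.953^(2/3)·√0.011 = 392.8 m³/s.
The larger discharge is 537.1 m³/s and the smaller is 392.8 m³/s; the ratio is 1.37.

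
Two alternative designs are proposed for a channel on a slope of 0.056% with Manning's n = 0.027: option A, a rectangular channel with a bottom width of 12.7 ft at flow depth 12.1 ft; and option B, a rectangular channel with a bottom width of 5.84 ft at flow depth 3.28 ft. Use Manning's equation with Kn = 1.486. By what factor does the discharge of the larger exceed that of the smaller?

Channel A: Flow area A = b·y = 12.7 × 12.1 = 153.7 ft². Wetted perimeter P = b + 2y = 12.7 + 2×12.1 = 36.9 ft. Hydraulic radius R = A/P = 153.7/36.9 = 4.164 ft. Q_A = (1.486/0.027)·153.7·4.164^(2/3)·√0.00056 = 518.1 ft³/s.
Channel B: Flow area A = b·y = 5.84 × 3.28 = 19.16 ft². Wetted perimeter P = b + 2y = 5.84 + 2×3.28 = 12.4 ft. Hydraulic radius R = A/P = 19.16/12.4 = 1.545 ft. Q_B = (1.486/0.027)·19.16·1.545^(2/3)·√0.00056 = 33.34 ft³/s.
The larger discharge is 518.1 ft³/s and the smaller is 33.34 ft³/s; the ratio is 15.5.

15.5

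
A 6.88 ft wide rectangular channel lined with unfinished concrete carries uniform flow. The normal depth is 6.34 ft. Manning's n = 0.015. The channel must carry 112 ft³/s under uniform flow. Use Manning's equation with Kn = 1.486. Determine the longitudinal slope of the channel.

S = 0.000231

Flow area A = b·y = 6.88 × 6.34 = 43.62 ft². Wetted perimeter P = b + 2y = 6.88 + 2×6.34 = 19.56 ft.
Hydraulic radius R = A/P = 43.62/19.56 = 2.23 ft.
From Manning's equation, S = [nQ / (1.486 A R^(2/3))]² = [0.015 × 112 / (1.486 × 43.62 × 2.23^(2/3))]² = 0.000231.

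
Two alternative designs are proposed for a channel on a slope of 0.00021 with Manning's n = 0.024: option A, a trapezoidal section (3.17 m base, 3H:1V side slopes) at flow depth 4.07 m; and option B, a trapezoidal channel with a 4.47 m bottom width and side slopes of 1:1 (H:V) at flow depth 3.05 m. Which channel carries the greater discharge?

Channel A: With bottom width b = 3.17 m and side slope z = 3: A = (b + zy)y = (3.17 + 3×4.07)×4.07 = 62.6 m²; P = b + 2y√(1+z²) = 3.17 + 2×4.07×3.162 = 28.91 m. Hydraulic radius R = A/P = 62.6/28.91 = 2.165 m. Q_A = (1/0.024)·62.6·2.165^(2/3)·√0.00021 = 63.26 m³/s.
Channel B: With bottom width b = 4.47 m and side slope z = 1: A = (b + zy)y = (4.47 + 1×3.05)×3.05 = 22.94 m²; P = b + 2y√(1+z²) = 4.47 + 2×3.05×1.414 = 13.1 m. Hydraulic radius R = A/P = 22.94/13.1 = 1.751 m. Q_B = (1/0.024)·22.94·1.751^(2/3)·√0.00021 = 20.12 m³/s.
Q_A = 63.26 m³/s vs Q_B = 20.12 m³/s, so channel A carries more.

channel A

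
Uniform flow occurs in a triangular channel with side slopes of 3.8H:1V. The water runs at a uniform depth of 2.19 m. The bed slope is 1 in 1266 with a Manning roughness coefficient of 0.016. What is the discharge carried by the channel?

For a triangular section with side slope z = 3.8: A = zy² = 3.8×2.19² = 18.23 m²; P = 2y√(1+z²) = 2×2.19×3.929 = 17.21 m.
Hydraulic radius R = A/P = 18.23/17.21 = 1.059 m.
Manning's equation: Q = (1/n) A R^(2/3) S^(1/2) = (1/0.016) × 18.23 × 1.059^(2/3) × 0.0007899^(1/2) = 33.3 m³/s.

Q = 33.3 m³/s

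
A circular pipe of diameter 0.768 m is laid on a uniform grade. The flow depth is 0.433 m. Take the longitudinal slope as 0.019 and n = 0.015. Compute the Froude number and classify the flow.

For a circular section of diameter D = 0.768 m at depth y = 0.433 m, the central angle is θ = 2 arccos(1 − 2y/D) = 3.397 rad. Then A = (D²/8)(θ − sin θ) = 0.2692 m² and P = Dθ/2 = 1.305 m.
Hydraulic radius R = A/P = 0.2692/1.305 = 0.2063 m.
V = (1/n) R^(2/3) √S = (1/0.015) × 0.2063^(2/3) × √0.019 = 3.208 m/s. Hydraulic depth D_h = A/T = 0.2692/0.7617 = 0.3533 m.
Froude number Fr = V/√(g·D_h) = 3.208/√(9.81×0.3533) = 1.72, which is greater than 1, so the flow is supercritical.

supercritical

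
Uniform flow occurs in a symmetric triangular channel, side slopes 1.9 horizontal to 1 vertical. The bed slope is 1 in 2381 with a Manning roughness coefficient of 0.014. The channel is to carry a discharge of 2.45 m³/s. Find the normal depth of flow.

y_n = 1.17 m

Manning's equation rearranged: A R^(2/3) = nQ / (1·√S) = 0.014 × 2.45 / (√0.00042) = 1.674.
Try y = 1.44 m: A R^(2/3) = 2.917 — too large.
Try y = 1.17 m: A R^(2/3) = 1.677 — close enough.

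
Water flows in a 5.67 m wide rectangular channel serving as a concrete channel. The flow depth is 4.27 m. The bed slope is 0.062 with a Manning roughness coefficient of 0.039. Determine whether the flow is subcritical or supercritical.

supercritical

Flow area A = b·y = 5.67 × 4.27 = 24.21 m². Wetted perimeter P = b + 2y = 5.67 + 2×4.27 = 14.21 m.
Hydraulic radius R = A/P = 24.21/14.21 = 1.704 m.
V = (1/n) R^(2/3) √S = (1/0.039) × 1.704^(2/3) × √0.062 = 9.108 m/s. Hydraulic depth D_h = A/T = 24.21/5.67 = 4.27 m.
Froude number Fr = V/√(g·D_h) = 9.108/√(9.81×4.27) = 1.41, which is greater than 1, so the flow is supercritical.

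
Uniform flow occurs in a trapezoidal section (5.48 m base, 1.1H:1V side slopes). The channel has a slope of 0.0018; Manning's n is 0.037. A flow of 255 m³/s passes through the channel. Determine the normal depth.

y_n = 7.14 m

Manning's equation rearranged: A R^(2/3) = nQ / (1·√S) = 0.037 × 255 / (√0.0018) = 222.4.
Trying y = 4.88 m: A R^(2/3) = 101.3 — too small.
Trying y = 7.8 m: A R^(2/3) = 268.2 — too large.
Trying y = 7.14 m: A R^(2/3) = 222.2 — ≈ 222.4.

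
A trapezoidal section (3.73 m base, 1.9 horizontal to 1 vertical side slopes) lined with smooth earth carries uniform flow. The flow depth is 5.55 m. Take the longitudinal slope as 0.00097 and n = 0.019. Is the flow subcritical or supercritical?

With bottom width b = 3.73 m and side slope z = 1.9: A = (b + zy)y = (3.73 + 1.9×5.55)×5.55 = 79.23 m²; P = b + 2y√(1+z²) = 3.73 + 2×5.55×2.147 = 27.56 m.
Hydraulic radius R = A/P = 79.23/27.56 = 2.874 m.
V = (1/n) R^(2/3) √S = (1/0.019) × 2.874^(2/3) × √0.00097 = 3.314 m/s. Hydraulic depth D_h = A/T = 79.23/24.82 = 3.192 m.
Froude number Fr = V/√(g·D_h) = 3.314/√(9.81×3.192) = 0.592, which is less than 1, so the flow is subcritical.

subcritical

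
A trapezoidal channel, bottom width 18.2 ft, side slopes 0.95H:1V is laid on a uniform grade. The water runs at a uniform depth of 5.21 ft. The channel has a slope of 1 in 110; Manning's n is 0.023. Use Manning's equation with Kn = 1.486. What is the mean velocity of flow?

With bottom width b = 18.2 ft and side slope z = 0.95: A = (b + zy)y = (18.2 + 0.95×5.21)×5.21 = 120.6 ft²; P = b + 2y√(1+z²) = 18.2 + 2×5.21×1.379 = 32.57 ft.
Hydraulic radius R = A/P = 120.6/32.57 = 3.703 ft.
From Manning's equation, V = (1.486/n) R^(2/3) S^(1/2) = (1.486/0.023) × 3.703^(2/3) × 0.009091^(1/2) = 14.7 ft/s.

V = 14.7 ft/s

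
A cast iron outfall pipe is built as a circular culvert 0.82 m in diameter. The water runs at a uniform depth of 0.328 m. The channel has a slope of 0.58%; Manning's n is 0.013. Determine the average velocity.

V = 1.84 m/s

For a circular section of diameter D = 0.82 m at depth y = 0.328 m, the central angle is θ = 2 arccos(1 − 2y/D) = 2.739 rad. Then A = (D²/8)(θ − sin θ) = 0.1973 m² and P = Dθ/2 = 1.123 m.
Hydraulic radius R = A/P = 0.1973/1.123 = 0.1757 m.
From Manning's equation, V = (1/n) R^(2/3) S^(1/2) = (1/0.013) × 0.1757^(2/3) × 0.0058^(1/2) = 1.84 m/s.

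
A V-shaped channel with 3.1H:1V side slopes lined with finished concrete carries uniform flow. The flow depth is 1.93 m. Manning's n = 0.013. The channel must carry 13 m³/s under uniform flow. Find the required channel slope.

S = 0.00024

For a triangular section with side slope z = 3.1: A = zy² = 3.1×1.93² = 11.55 m²; P = 2y√(1+z²) = 2×1.93×3.257 = 12.57 m.
Hydraulic radius R = A/P = 11.55/12.57 = 0.9184 m.
From Manning's equation, S = [nQ / (1 A R^(2/3))]² = [0.013 × 13 / (1 × 11.55 × 0.9184^(2/3))]² = 0.00024.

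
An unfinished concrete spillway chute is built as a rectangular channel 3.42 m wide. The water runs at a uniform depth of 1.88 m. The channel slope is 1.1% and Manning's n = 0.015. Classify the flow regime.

supercritical

Flow area A = b·y = 3.42 × 1.88 = 6.43 m². Wetted perimeter P = b + 2y = 3.42 + 2×1.88 = 7.18 m.
Hydraulic radius R = A/P = 6.43/7.18 = 0.8955 m.
V = (1/n) R^(2/3) √S = (1/0.015) × 0.8955^(2/3) × √0.011 = 6.496 m/s. Hydraulic depth D_h = A/T = 6.43/3.42 = 1.88 m.
Froude number Fr = V/√(g·D_h) = 6.496/√(9.81×1.88) = 1.51, which is greater than 1, so the flow is supercritical.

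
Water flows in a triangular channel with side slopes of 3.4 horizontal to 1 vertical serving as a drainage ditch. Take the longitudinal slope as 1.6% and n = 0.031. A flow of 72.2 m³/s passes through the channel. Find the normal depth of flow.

y_n = 2.23 m

Manning's equation rearranged: A R^(2/3) = nQ / (1·√S) = 0.031 × 72.2 / (√0.016) = 17.69.
Trying y = 1.72 m: A R^(2/3) = 8.848 — short.
Trying y = 2.67 m: A R^(2/3) = 28.59 — over.
Trying y = 2.23 m: A R^(2/3) = 17.68 — ≈ 17.69.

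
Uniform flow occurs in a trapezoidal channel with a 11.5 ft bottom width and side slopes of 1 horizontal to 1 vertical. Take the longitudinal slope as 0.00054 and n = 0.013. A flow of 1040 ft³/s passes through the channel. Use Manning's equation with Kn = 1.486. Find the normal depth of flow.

y_n = 7.62 ft

Manning's equation rearranged: A R^(2/3) = nQ / (1.486·√S) = 0.013 × 1040 / (1.486 × √0.00054) = 391.5.
At y = 5.93 ft: A R^(2/3) = 245.3 — too small.
At y = 8.77 ft: A R^(2/3) = 512.6 — too large.
At y = 7.62 ft: A R^(2/3) = 391.7 — close enough.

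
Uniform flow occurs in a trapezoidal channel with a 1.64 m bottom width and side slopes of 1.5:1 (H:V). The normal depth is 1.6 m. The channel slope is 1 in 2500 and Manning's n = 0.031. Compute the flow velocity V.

With bottom width b = 1.64 m and side slope z = 1.5: A = (b + zy)y = (1.64 + 1.5×1.6)×1.6 = 6.464 m²; P = b + 2y√(1+z²) = 1.64 + 2×1.6×1.803 = 7.409 m.
Hydraulic radius R = A/P = 6.464/7.409 = 0.8725 m.
From Manning's equation, V = (1/n) R^(2/3) S^(1/2) = (1/0.031) × 0.8725^(2/3) × 0.0004^(1/2) = 0.589 m/s.

V = 0.589 m/s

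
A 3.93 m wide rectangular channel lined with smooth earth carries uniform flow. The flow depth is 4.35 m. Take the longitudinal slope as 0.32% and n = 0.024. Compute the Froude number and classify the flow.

subcritical

Flow area A = b·y = 3.93 × 4.35 = 17.1 m². Wetted perimeter P = b + 2y = 3.93 + 2×4.35 = 12.63 m.
Hydraulic radius R = A/P = 17.1/12.63 = 1.354 m.
V = (1/n) R^(2/3) √S = (1/0.024) × 1.354^(2/3) × √0.0032 = 2.884 m/s. Hydraulic depth D_h = A/T = 17.1/3.93 = 4.35 m.
Froude number Fr = V/√(g·D_h) = 2.884/√(9.81×4.35) = 0.442, which is less than 1, so the flow is subcritical.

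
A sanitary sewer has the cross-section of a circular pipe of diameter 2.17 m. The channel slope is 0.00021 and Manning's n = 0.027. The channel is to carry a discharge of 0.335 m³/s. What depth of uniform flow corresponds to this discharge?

Manning's equation rearranged: A R^(2/3) = nQ / (1·√S) = 0.027 × 0.335 / (√0.00021) = 0.6242.
At y = 0.928 m: A R^(2/3) = 0.9358 — over.
At y = 0.745 m: A R^(2/3) = 0.6237 — matches.

y_n = 0.745 m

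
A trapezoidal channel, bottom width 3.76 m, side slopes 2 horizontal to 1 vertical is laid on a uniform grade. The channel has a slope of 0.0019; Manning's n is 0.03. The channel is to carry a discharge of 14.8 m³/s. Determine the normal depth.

Manning's equation rearranged: A R^(2/3) = nQ / (1·√S) = 0.03 × 14.8 / (√0.0019) = 10.19.
At y = 1.21 m: A R^(2/3) = 6.526 — low.
At y = 1.65 m: A R^(2/3) = 12 — high.
At y = 1.52 m: A R^(2/3) = 10.19 — matches.

y_n = 1.52 m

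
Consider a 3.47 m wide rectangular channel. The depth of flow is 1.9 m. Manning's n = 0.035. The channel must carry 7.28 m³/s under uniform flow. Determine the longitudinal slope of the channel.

S = 0.0017

Flow area A = b·y = 3.47 × 1.9 = 6.593 m². Wetted perimeter P = b + 2y = 3.47 + 2×1.9 = 7.27 m.
Hydraulic radius R = A/P = 6.593/7.27 = 0.9069 m.
From Manning's equation, S = [nQ / (1 A R^(2/3))]² = [0.035 × 7.28 / (1 × 6.593 × 0.9069^(2/3))]² = 0.0017.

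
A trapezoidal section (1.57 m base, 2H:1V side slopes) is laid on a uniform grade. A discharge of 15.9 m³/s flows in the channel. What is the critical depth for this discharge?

y_c = 1.33 m

At critical depth, Q² T / (g A³) = 1, i.e. A³/T = Q²/g = 15.9²/9.81 = 25.77.
Trying y = 1.06 m: A³/T = 10.3 — short.
Trying y = 1.58 m: A³/T = 52.9 — over.
Trying y = 1.33 m: A³/T = 25.84 — ≈ 25.77.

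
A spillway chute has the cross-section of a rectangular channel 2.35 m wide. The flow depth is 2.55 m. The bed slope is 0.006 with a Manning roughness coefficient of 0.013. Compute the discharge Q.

Flow area A = b·y = 2.35 × 2.55 = 5.992 m². Wetted perimeter P = b + 2y = 2.35 + 2×2.55 = 7.45 m.
Hydraulic radius R = A/P = 5.992/7.45 = 0.8044 m.
Manning's equation: Q = (1/n) A R^(2/3) S^(1/2) = (1/0.013) × 5.992 × 0.8044^(2/3) × 0.006^(1/2) = 30.9 m³/s.

Q = 30.9 m³/s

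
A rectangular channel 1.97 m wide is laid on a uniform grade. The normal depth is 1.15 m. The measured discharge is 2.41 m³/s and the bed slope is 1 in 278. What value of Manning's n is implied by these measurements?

n = 0.037

Flow area A = b·y = 1.97 × 1.15 = 2.265 m². Wetted perimeter P = b + 2y = 1.97 + 2×1.15 = 4.27 m.
Hydraulic radius R = A/P = 2.265/4.27 = 0.5306 m.
Rearranging Manning's equation: n = (1/Q) A R^(2/3) S^(1/2) = (1/2.41) × 2.265 × 0.5306^(2/3) × √0.003597 = 0.037.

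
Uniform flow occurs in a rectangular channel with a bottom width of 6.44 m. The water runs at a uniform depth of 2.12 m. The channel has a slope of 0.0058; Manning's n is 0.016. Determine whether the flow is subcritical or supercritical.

Flow area A = b·y = 6.44 × 2.12 = 13.65 m². Wetted perimeter P = b + 2y = 6.44 + 2×2.12 = 10.68 m.
Hydraulic radius R = A/P = 13.65/10.68 = 1.278 m.
V = (1/n) R^(2/3) √S = (1/0.016) × 1.278^(2/3) × √0.0058 = 5.607 m/s. Hydraulic depth D_h = A/T = 13.65/6.44 = 2.12 m.
Froude number Fr = V/√(g·D_h) = 5.607/√(9.81×2.12) = 1.23, which is greater than 1, so the flow is supercritical.

supercritical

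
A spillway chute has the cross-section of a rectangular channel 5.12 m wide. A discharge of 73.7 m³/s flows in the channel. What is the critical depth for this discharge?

For a rectangular channel, critical depth y_c = (q²/g)^(1/3) where q = Q/b = 73.7/5.12 = 14.39 m²/s.
So y_c = (14.39²/9.81)^(1/3) = 2.76 m.

y_c = 2.76 m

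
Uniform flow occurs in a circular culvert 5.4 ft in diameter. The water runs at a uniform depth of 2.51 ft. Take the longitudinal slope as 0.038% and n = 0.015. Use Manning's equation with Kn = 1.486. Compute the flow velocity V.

V = 2.28 ft/s

For a circular section of diameter D = 5.4 ft at depth y = 2.51 ft, the central angle is θ = 2 arccos(1 − 2y/D) = 3.001 rad. Then A = (D²/8)(θ − sin θ) = 10.43 ft² and P = Dθ/2 = 8.102 ft.
Hydraulic radius R = A/P = 10.43/8.102 = 1.287 ft.
From Manning's equation, V = (1.486/n) R^(2/3) S^(1/2) = (1.486/0.015) × 1.287^(2/3) × 0.00038^(1/2) = 2.28 ft/s.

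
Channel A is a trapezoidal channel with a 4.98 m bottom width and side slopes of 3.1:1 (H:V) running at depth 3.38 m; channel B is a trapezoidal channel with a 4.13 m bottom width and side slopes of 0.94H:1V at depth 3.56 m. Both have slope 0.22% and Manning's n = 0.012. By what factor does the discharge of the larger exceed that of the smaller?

1.98

Channel A: With bottom width b = 4.98 m and side slope z = 3.1: A = (b + zy)y = (4.98 + 3.1×3.38)×3.38 = 52.25 m²; P = b + 2y√(1+z²) = 4.98 + 2×3.38×3.257 = 27 m. Hydraulic radius R = A/P = 52.25/27 = 1.935 m. Q_A = (1/0.012)·52.25·1.935^(2/3)·√0.0022 = 317.1 m³/s.
Channel B: With bottom width b = 4.13 m and side slope z = 0.94: A = (b + zy)y = (4.13 + 0.94×3.56)×3.56 = 26.62 m²; P = b + 2y√(1+z²) = 4.13 + 2×3.56×1.372 = 13.9 m. Hydraulic radius R = A/P = 26.62/13.9 = 1.915 m. Q_B = (1/0.012)·26.62·1.915^(2/3)·√0.0022 = 160.4 m³/s.
The larger discharge is 317.1 m³/s and the smaller is 160.4 m³/s; the ratio is 1.98.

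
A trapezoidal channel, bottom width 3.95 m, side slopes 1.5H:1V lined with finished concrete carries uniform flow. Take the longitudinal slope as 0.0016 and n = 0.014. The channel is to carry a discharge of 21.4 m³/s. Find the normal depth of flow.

y_n = 1.34 m

Manning's equation rearranged: A R^(2/3) = nQ / (1·√S) = 0.014 × 21.4 / (√0.0016) = 7.49.
Try y = 1.04 m: A R^(2/3) = 4.706 — too small.
Try y = 1.57 m: A R^(2/3) = 10.1 — too large.
Try y = 1.34 m: A R^(2/3) = 7.497 — matches.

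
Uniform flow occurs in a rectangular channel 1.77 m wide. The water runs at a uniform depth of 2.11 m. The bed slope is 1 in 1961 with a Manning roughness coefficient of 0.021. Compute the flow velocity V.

Flow area A = b·y = 1.77 × 2.11 = 3.735 m². Wetted perimeter P = b + 2y = 1.77 + 2×2.11 = 5.99 m.
Hydraulic radius R = A/P = 3.735/5.99 = 0.6235 m.
From Manning's equation, V = (1/n) R^(2/3) S^(1/2) = (1/0.021) × 0.6235^(2/3) × 0.0005099^(1/2) = 0.785 m/s.

V = 0.785 m/s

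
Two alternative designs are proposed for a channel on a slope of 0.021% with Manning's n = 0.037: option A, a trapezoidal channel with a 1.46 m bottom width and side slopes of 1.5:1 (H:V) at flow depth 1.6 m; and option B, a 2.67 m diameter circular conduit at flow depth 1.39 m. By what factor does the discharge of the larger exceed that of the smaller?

2.43

Channel A: With bottom width b = 1.46 m and side slope z = 1.5: A = (b + zy)y = (1.46 + 1.5×1.6)×1.6 = 6.176 m²; P = b + 2y√(1+z²) = 1.46 + 2×1.6×1.803 = 7.229 m. Hydraulic radius R = A/P = 6.176/7.229 = 0.8544 m. Q_A = (1/0.037)·6.176·0.8544^(2/3)·√0.00021 = 2.178 m³/s.
Channel B: For a circular section of diameter D = 2.67 m at depth y = 1.39 m, the central angle is θ = 2 arccos(1 − 2y/D) = 3.224 rad. Then A = (D²/8)(θ − sin θ) = 2.946 m² and P = Dθ/2 = 4.304 m. Hydraulic radius R = A/P = 2.946/4.304 = 0.6845 m. Q_B = (1/0.037)·2.946·0.6845^(2/3)·√0.00021 = 0.8963 m³/s.
The larger discharge is 2.178 m³/s and the smaller is 0.8963 m³/s; the ratio is 2.43.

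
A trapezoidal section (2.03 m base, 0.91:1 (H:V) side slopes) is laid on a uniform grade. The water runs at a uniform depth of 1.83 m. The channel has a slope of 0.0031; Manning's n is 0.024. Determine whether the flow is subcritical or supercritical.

With bottom width b = 2.03 m and side slope z = 0.91: A = (b + zy)y = (2.03 + 0.91×1.83)×1.83 = 6.762 m²; P = b + 2y√(1+z²) = 2.03 + 2×1.83×1.352 = 6.979 m.
Hydraulic radius R = A/P = 6.762/6.979 = 0.969 m.
V = (1/n) R^(2/3) √S = (1/0.024) × 0.969^(2/3) × √0.0031 = 2.272 m/s. Hydraulic depth D_h = A/T = 6.762/5.361 = 1.262 m.
Froude number Fr = V/√(g·D_h) = 2.272/√(9.81×1.262) = 0.646, which is less than 1, so the flow is subcritical.

subcritical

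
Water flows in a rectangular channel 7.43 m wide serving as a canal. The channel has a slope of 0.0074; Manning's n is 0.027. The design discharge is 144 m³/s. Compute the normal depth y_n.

Manning's equation rearranged: A R^(2/3) = nQ / (1·√S) = 0.027 × 144 / (√0.0074) = 45.2.
Trying y = 2.72 m: A R^(2/3) = 27.3 — low.
Trying y = 4.4 m: A R^(2/3) = 52.14 — high.
Trying y = 3.95 m: A R^(2/3) = 45.25 — close enough.

y_n = 3.95 m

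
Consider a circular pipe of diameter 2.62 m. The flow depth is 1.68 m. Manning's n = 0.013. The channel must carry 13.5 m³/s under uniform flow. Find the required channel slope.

For a circular section of diameter D = 2.62 m at depth y = 1.68 m, the central angle is θ = 2 arccos(1 − 2y/D) = 3.714 rad. Then A = (D²/8)(θ − sin θ) = 3.652 m² and P = Dθ/2 = 4.866 m.
Hydraulic radius R = A/P = 3.652/4.866 = 0.7506 m.
From Manning's equation, S = [nQ / (1 A R^(2/3))]² = [0.013 × 13.5 / (1 × 3.652 × 0.7506^(2/3))]² = 0.00339.

S = 0.00339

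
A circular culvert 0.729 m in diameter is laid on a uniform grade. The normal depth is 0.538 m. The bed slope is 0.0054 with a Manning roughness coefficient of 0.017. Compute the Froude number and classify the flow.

subcritical

For a circular section of diameter D = 0.729 m at depth y = 0.538 m, the central angle is θ = 2 arccos(1 − 2y/D) = 4.134 rad. Then A = (D²/8)(θ − sin θ) = 0.3302 m² and P = Dθ/2 = 1.507 m.
Hydraulic radius R = A/P = 0.3302/1.507 = 0.2192 m.
V = (1/n) R^(2/3) √S = (1/0.017) × 0.2192^(2/3) × √0.0054 = 1.571 m/s. Hydraulic depth D_h = A/T = 0.3302/0.6411 = 0.5151 m.
Froude number Fr = V/√(g·D_h) = 1.571/√(9.81×0.5151) = 0.699, which is less than 1, so the flow is subcritical.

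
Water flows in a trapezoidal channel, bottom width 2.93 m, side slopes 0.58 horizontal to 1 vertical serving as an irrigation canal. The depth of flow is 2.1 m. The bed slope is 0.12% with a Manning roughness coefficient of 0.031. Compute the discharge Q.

Q = 10.5 m³/s

With bottom width b = 2.93 m and side slope z = 0.58: A = (b + zy)y = (2.93 + 0.58×2.1)×2.1 = 8.711 m²; P = b + 2y√(1+z²) = 2.93 + 2×2.1×1.156 = 7.785 m.
Hydraulic radius R = A/P = 8.711/7.785 = 1.119 m.
Manning's equation: Q = (1/n) A R^(2/3) S^(1/2) = (1/0.031) × 8.711 × 1.119^(2/3) × 0.0012^(1/2) = 10.5 m³/s.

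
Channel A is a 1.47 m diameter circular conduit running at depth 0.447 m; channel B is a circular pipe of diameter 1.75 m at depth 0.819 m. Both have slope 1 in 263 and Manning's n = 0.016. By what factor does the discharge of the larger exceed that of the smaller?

Channel A: For a circular section of diameter D = 1.47 m at depth y = 0.447 m, the central angle is θ = 2 arccos(1 − 2y/D) = 2.336 rad. Then A = (D²/8)(θ − sin θ) = 0.4363 m² and P = Dθ/2 = 1.717 m. Hydraulic radius R = A/P = 0.4363/1.717 = 0.2541 m. Q_A = (1/0.016)·0.4363·0.2541^(2/3)·√0.003802 = 0.6746 m³/s.
Channel B: For a circular section of diameter D = 1.75 m at depth y = 0.819 m, the central angle is θ = 2 arccos(1 − 2y/D) = 3.014 rad. Then A = (D²/8)(θ − sin θ) = 1.105 m² and P = Dθ/2 = 2.637 m. Hydraulic radius R = A/P = 1.105/2.637 = 0.419 m. Q_B = (1/0.016)·1.105·0.419^(2/3)·√0.003802 = 2.384 m³/s.
The larger discharge is 2.384 m³/s and the smaller is 0.6746 m³/s; the ratio is 3.53.

3.53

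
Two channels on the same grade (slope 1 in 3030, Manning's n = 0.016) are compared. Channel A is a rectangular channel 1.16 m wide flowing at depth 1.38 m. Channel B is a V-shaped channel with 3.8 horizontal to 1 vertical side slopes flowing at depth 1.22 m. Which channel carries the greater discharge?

Channel A: Flow area A = b·y = 1.16 × 1.38 = 1.601 m². Wetted perimeter P = b + 2y = 1.16 + 2×1.38 = 3.92 m. Hydraulic radius R = A/P = 1.601/3.92 = 0.4084 m. Q_A = (1/0.016)·1.601·0.4084^(2/3)·√0.00033 = 1 m³/s.
Channel B: For a triangular section with side slope z = 3.8: A = zy² = 3.8×1.22² = 5.656 m²; P = 2y√(1+z²) = 2×1.22×3.929 = 9.588 m. Hydraulic radius R = A/P = 5.656/9.588 = 0.5899 m. Q_B = (1/0.016)·5.656·0.5899^(2/3)·√0.00033 = 4.517 m³/s.
Q_A = 1 m³/s vs Q_B = 4.517 m³/s, so channel B carries more.

channel B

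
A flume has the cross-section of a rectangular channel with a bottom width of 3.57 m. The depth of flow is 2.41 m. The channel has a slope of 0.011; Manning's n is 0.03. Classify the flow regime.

Flow area A = b·y = 3.57 × 2.41 = 8.604 m². Wetted perimeter P = b + 2y = 3.57 + 2×2.41 = 8.39 m.
Hydraulic radius R = A/P = 8.604/8.39 = 1.025 m.
V = (1/n) R^(2/3) √S = (1/0.03) × 1.025^(2/3) × √0.011 = 3.555 m/s. Hydraulic depth D_h = A/T = 8.604/3.57 = 2.41 m.
Froude number Fr = V/√(g·D_h) = 3.555/√(9.81×2.41) = 0.731, which is less than 1, so the flow is subcritical.

subcritical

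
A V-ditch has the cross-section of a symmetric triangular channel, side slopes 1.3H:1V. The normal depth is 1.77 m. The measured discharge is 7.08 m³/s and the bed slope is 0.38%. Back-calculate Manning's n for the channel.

For a triangular section with side slope z = 1.3: A = zy² = 1.3×1.77² = 4.073 m²; P = 2y√(1+z²) = 2×1.77×1.64 = 5.806 m.
Hydraulic radius R = A/P = 4.073/5.806 = 0.7015 m.
Rearranging Manning's equation: n = (1/Q) A R^(2/3) S^(1/2) = (1/7.08) × 4.073 × 0.7015^(2/3) × √0.0038 = 0.028.

n = 0.028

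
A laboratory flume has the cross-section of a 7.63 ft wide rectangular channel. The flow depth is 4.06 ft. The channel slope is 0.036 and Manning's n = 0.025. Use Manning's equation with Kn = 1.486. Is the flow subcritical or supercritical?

supercritical

Flow area A = b·y = 7.63 × 4.06 = 30.98 ft². Wetted perimeter P = b + 2y = 7.63 + 2×4.06 = 15.75 ft.
Hydraulic radius R = A/P = 30.98/15.75 = 1.967 ft.
V = (1.486/n) R^(2/3) √S = (1.486/0.025) × 1.967^(2/3) × √0.036 = 17.7 ft/s. Hydraulic depth D_h = A/T = 30.98/7.63 = 4.06 ft.
Froude number Fr = V/√(g·D_h) = 17.7/√(32.2×4.06) = 1.55, which is greater than 1, so the flow is supercritical.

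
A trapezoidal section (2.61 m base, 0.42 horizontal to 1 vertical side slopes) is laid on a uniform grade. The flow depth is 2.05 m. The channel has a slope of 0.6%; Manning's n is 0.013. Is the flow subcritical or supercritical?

With bottom width b = 2.61 m and side slope z = 0.42: A = (b + zy)y = (2.61 + 0.42×2.05)×2.05 = 7.116 m²; P = b + 2y√(1+z²) = 2.61 + 2×2.05×1.085 = 7.057 m.
Hydraulic radius R = A/P = 7.116/7.057 = 1.008 m.
V = (1/n) R^(2/3) √S = (1/0.013) × 1.008^(2/3) × √0.006 = 5.991 m/s. Hydraulic depth D_h = A/T = 7.116/4.332 = 1.643 m.
Froude number Fr = V/√(g·D_h) = 5.991/√(9.81×1.643) = 1.49, which is greater than 1, so the flow is supercritical.

supercritical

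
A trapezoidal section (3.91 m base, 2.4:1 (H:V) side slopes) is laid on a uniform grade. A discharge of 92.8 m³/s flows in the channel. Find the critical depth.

At critical depth, Q² T / (g A³) = 1, i.e. A³/T = Q²/g = 92.8²/9.81 = 877.9.
Try y = 2.87 m: A³/T = 1683 — over.
Try y = 1.72 m: A³/T = 217.2 — short.
Try y = 2.45 m: A³/T = 880.6 — matches.

y_c = 2.45 m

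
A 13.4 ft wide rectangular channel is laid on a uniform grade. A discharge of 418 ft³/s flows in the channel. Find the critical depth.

y_c = 3.11 ft

For a rectangular channel, critical depth y_c = (q²/g)^(1/3) where q = Q/b = 418/13.4 = 31.19 ft²/s.
So y_c = (31.19²/32.2)^(1/3) = 3.11 ft.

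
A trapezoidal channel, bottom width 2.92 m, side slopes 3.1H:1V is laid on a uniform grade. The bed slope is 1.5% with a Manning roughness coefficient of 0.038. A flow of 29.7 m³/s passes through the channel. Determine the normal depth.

Manning's equation rearranged: A R^(2/3) = nQ / (1·√S) = 0.038 × 29.7 / (√0.015) = 9.215.
At y = 1.6 m: A R^(2/3) = 12.14 — too large.
At y = 1.07 m: A R^(2/3) = 5.134 — too small.
At y = 1.41 m: A R^(2/3) = 9.219 — ≈ 9.215.

y_n = 1.41 m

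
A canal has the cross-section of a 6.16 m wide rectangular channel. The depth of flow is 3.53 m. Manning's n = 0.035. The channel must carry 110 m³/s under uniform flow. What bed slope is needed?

Flow area A = b·y = 6.16 × 3.53 = 21.74 m². Wetted perimeter P = b + 2y = 6.16 + 2×3.53 = 13.22 m.
Hydraulic radius R = A/P = 21.74/13.22 = 1.645 m.
From Manning's equation, S = [nQ / (1 A R^(2/3))]² = [0.035 × 110 / (1 × 21.74 × 1.645^(2/3))]² = 0.0161.

S = 0.0161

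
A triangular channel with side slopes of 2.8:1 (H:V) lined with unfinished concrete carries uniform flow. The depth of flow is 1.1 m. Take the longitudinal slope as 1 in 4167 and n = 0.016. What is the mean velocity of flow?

V = 0.624 m/s

For a triangular section with side slope z = 2.8: A = zy² = 2.8×1.1² = 3.388 m²; P = 2y√(1+z²) = 2×1.1×2.973 = 6.541 m.
Hydraulic radius R = A/P = 3.388/6.541 = 0.518 m.
From Manning's equation, V = (1/n) R^(2/3) S^(1/2) = (1/0.016) × 0.518^(2/3) × 0.00024^(1/2) = 0.624 m/s.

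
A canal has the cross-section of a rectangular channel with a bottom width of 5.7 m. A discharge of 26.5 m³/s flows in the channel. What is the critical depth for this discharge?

y_c = 1.3 m

For a rectangular channel, critical depth y_c = (q²/g)^(1/3) where q = Q/b = 26.5/5.7 = 4.649 m²/s.
So y_c = (4.649²/9.81)^(1/3) = 1.3 m.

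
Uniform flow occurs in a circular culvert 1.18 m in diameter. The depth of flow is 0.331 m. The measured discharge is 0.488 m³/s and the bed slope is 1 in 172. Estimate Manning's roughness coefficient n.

n = 0.013

For a circular section of diameter D = 1.18 m at depth y = 0.331 m, the central angle is θ = 2 arccos(1 − 2y/D) = 2.233 rad. Then A = (D²/8)(θ − sin θ) = 0.2513 m² and P = Dθ/2 = 1.317 m.
Hydraulic radius R = A/P = 0.2513/1.317 = 0.1908 m.
Rearranging Manning's equation: n = (1/Q) A R^(2/3) S^(1/2) = (1/0.488) × 0.2513 × 0.1908^(2/3) × √0.005814 = 0.013.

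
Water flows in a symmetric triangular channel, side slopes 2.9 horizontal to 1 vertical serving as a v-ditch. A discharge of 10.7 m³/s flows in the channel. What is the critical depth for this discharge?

At critical depth, Q² T / (g A³) = 1, i.e. A³/T = Q²/g = 10.7²/9.81 = 11.67.
Try y = 0.954 m: A³/T = 3.323 — low.
Try y = 1.34 m: A³/T = 18.17 — high.
Try y = 1.23 m: A³/T = 11.84 — ≈ 11.67.

y_c = 1.23 m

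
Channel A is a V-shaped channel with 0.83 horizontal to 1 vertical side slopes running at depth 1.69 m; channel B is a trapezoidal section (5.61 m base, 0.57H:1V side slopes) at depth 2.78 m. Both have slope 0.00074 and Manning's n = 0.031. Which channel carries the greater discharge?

Channel A: For a triangular section with side slope z = 0.83: A = zy² = 0.83×1.69² = 2.371 m²; P = 2y√(1+z²) = 2×1.69×1.3 = 4.393 m. Hydraulic radius R = A/P = 2.371/4.393 = 0.5397 m. Q_A = (1/0.031)·2.371·0.5397^(2/3)·√0.00074 = 1.379 m³/s.
Channel B: With bottom width b = 5.61 m and side slope z = 0.57: A = (b + zy)y = (5.61 + 0.57×2.78)×2.78 = 20 m²; P = b + 2y√(1+z²) = 5.61 + 2×2.78×1.151 = 12.01 m. Hydraulic radius R = A/P = 20/12.01 = 1.665 m. Q_B = (1/0.031)·20·1.665^(2/3)·√0.00074 = 24.66 m³/s.
Q_A = 1.379 m³/s vs Q_B = 24.66 m³/s, so channel B carries more.

channel B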